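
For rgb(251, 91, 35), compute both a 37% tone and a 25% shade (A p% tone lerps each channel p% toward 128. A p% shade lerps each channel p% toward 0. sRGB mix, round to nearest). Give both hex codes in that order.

37% tone:
  R: 251 − 45.51 = 205.49 → 205
  G: 91 + 13.69 = 104.69 → 105
  B: 35 + 0.37×(128−35) = 35 + 34.41 = 69.41 → 69
  → #CD6945
25% shade:
  R: 251 + 0.25×(0−251) = 251 − 62.75 = 188.25 → 188
  G: 91 + 0.25×(0−91) = 91 − 22.75 = 68.25 → 68
  B: 35 − 8.75 = 26.25 → 26
  → #BC441A

#CD6945, #BC441A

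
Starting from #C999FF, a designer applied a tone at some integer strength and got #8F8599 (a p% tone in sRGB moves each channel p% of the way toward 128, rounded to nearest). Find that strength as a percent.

80%

#C999FF is rgb(201, 153, 255); #8F8599 is rgb(143, 133, 153).
On the B channel (widest range): 153 ≈ 255 + (p/100)(128 − 255), so p ≈ 100×(153 − 255)/(128 − 255) = -10200/-127 = 80.31.
p = 80 reproduces all three channels after rounding.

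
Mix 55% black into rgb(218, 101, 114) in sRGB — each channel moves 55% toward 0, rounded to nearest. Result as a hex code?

Lerp each channel 55% toward 0:
  R: 218 + 0.55×(0−218) = 218 − 119.9 = 98.1 → 98
  G: 101 + 0.55×(0−101) = 101 − 55.55 = 45.45 → 45
  B: 114 + 0.55×(0−114) = 114 − 62.7 = 51.3 → 51
rgb(98, 45, 51) = #622D33.

#622D33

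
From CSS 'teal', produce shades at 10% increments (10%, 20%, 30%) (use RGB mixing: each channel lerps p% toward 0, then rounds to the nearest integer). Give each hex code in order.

CSS teal is rgb(0, 128, 128).
10%: (0→0, 128 − 12.8 = 115.2→115, 128 − 12.8 = 115.2→115) → #007373
20%: (0→0, 128 − 25.6 = 102.4→102, 128 − 25.6 = 102.4→102) → #006666
30%: (0→0, 128 − 38.4 = 89.6→90, 128 − 38.4 = 89.6→90) → #005a5a

#007373, #006666, #005a5a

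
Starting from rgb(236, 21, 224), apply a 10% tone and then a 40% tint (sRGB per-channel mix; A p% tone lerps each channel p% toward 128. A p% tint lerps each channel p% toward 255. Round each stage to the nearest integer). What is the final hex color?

Per channel, c → c + 0.1(128 − c):
  R: 236 − 10.8 = 225.2 → 225
  G: 21 + 10.7 = 31.7 → 32
  B: 224 + 0.1×(128−224) = 224 − 9.6 = 214.4 → 214
After the tone: rgb(225, 32, 214) = #E120D6.
Per channel, c → c + 0.4(255 − c):
  R: 225 + 0.4×(255−225) = 225 + 12 = 237 → 237
  G: 32 + 0.4×(255−32) = 32 + 89.2 = 121.2 → 121
  B: 214 + 0.4×(255−214) = 214 + 16.4 = 230.4 → 230
rgb(237, 121, 230) = #ED79E6.

#ED79E6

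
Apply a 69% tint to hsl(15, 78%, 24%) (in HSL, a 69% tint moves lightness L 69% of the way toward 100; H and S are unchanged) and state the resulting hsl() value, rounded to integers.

L moves 69% from 24 toward 100: 24 + 52.44 = 76.44 → 76.
H and S are unchanged.

hsl(15, 78%, 76%)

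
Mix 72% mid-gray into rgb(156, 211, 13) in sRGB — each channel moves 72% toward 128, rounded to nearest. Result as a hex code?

A 72% tone moves each channel 72% toward 128:
  R: 156 − 20.16 = 135.84 → 136
  G: 211 − 59.76 = 151.24 → 151
  B: 13 + 0.72×(128−13) = 13 + 82.8 = 95.8 → 96
rgb(136, 151, 96) = #889760.

#889760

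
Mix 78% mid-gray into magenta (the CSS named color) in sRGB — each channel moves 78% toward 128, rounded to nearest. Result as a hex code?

CSS magenta is rgb(255, 0, 255).
Per channel, c → c + 0.78(128 − c):
  R: 255 − 99.06 = 155.94 → 156
  G: 0 + 99.84 = 99.84 → 100
  B: 255 + 0.78×(128−255) = 255 − 99.06 = 155.94 → 156
rgb(156, 100, 156) = #9C649C.

#9C649C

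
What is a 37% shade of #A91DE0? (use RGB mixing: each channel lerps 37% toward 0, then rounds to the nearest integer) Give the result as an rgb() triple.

rgb(106, 18, 141)

#A91DE0 is rgb(169, 29, 224).
A 37% shade moves each channel 37% toward 0:
  R: 169 + 0.37×(0−169) = 169 − 62.53 = 106.47 → 106
  G: 29 + 0.37×(0−29) = 29 − 10.73 = 18.27 → 18
  B: 224 + 0.37×(0−224) = 224 − 82.88 = 141.12 → 141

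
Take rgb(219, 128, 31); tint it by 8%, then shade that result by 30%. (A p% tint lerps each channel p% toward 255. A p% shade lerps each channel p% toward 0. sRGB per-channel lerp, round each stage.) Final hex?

An 8% tint moves each channel 8% toward 255:
  R: 219 + 2.88 = 221.88 → 222
  G: 128 + 10.16 = 138.16 → 138
  B: 31 + 0.08×(255−31) = 31 + 17.92 = 48.92 → 49
After the tint: rgb(222, 138, 49) = #de8a31.
Lerp each channel 30% toward 0:
  R: 222 + 0.3×(0−222) = 222 − 66.6 = 155.4 → 155
  G: 138 + 0.3×(0−138) = 138 − 41.4 = 96.6 → 97
  B: 49 + 0.3×(0−49) = 49 − 14.7 = 34.3 → 34
rgb(155, 97, 34) = #9b6122.

#9b6122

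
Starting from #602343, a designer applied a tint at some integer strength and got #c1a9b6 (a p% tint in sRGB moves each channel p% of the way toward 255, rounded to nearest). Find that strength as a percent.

61%

#602343 is rgb(96, 35, 67); #c1a9b6 is rgb(193, 169, 182).
On the G channel (widest range): 169 ≈ 35 + (p/100)(255 − 35), so p ≈ 100×(169 − 35)/(255 − 35) = 13400/220 = 60.91.
p = 61 reproduces all three channels after rounding.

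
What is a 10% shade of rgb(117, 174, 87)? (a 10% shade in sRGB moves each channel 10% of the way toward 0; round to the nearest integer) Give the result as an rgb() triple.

rgb(105, 157, 78)

A 10% shade moves each channel 10% toward 0:
  R: 117 − 11.7 = 105.3 → 105
  G: 174 + 0.1×(0−174) = 174 − 17.4 = 156.6 → 157
  B: 87 − 8.7 = 78.3 → 78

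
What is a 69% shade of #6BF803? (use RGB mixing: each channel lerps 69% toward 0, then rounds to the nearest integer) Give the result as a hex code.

#6BF803 is rgb(107, 248, 3).
Lerp each channel 69% toward 0:
  R: 107 − 73.83 = 33.17 → 33
  G: 248 + 0.69×(0−248) = 248 − 171.12 = 76.88 → 77
  B: 3 + 0.69×(0−3) = 3 − 2.07 = 0.93 → 1
rgb(33, 77, 1) = #214D01.

#214D01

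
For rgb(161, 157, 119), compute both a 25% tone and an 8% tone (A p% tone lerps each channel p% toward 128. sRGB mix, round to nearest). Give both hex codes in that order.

#999679, #9E9B78

25% tone:
  R: 161 − 8.25 = 152.75 → 153
  G: 157 + 0.25×(128−157) = 157 − 7.25 = 149.75 → 150
  B: 119 + 0.25×(128−119) = 119 + 2.25 = 121.25 → 121
  → #999679
8% tone:
  R: 161 − 2.64 = 158.36 → 158
  G: 157 − 2.32 = 154.68 → 155
  B: 119 + 0.72 = 119.72 → 120
  → #9E9B78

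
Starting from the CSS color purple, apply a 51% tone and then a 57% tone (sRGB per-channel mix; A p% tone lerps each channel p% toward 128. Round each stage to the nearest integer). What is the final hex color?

CSS purple is rgb(128, 0, 128).
Per channel, c → c + 0.51(128 − c):
  R: 128 + 0 = 128 → 128
  G: 0 + 0.51×(128−0) = 0 + 65.28 = 65.28 → 65
  B: 128 + 0.51×(128−128) = 128 + 0 = 128 → 128
After the tone: rgb(128, 65, 128) = #804180.
A 57% tone moves each channel 57% toward 128:
  R: 128 + 0.57×(128−128) = 128 + 0 = 128 → 128
  G: 65 + 0.57×(128−65) = 65 + 35.91 = 100.91 → 101
  B: 128 + 0.57×(128−128) = 128 + 0 = 128 → 128
rgb(128, 101, 128) = #806580.

#806580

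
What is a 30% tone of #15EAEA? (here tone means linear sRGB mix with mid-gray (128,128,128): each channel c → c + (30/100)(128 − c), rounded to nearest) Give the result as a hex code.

#15EAEA is rgb(21, 234, 234).
A 30% tone moves each channel 30% toward 128:
  R: 21 + 32.1 = 53.1 → 53
  G: 234 + 0.3×(128−234) = 234 − 31.8 = 202.2 → 202
  B: 234 − 31.8 = 202.2 → 202
rgb(53, 202, 202) = #35CACA.

#35CACA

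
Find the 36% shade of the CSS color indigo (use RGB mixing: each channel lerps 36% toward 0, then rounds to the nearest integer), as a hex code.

#300053

CSS indigo is rgb(75, 0, 130).
A 36% shade moves each channel 36% toward 0:
  R: 75 − 27 = 48 → 48
  G: 0 + 0 = 0 → 0
  B: 130 + 0.36×(0−130) = 130 − 46.8 = 83.2 → 83
rgb(48, 0, 83) = #300053.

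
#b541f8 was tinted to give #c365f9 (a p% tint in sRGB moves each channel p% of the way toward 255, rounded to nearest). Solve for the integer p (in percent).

#b541f8 is rgb(181, 65, 248); #c365f9 is rgb(195, 101, 249).
On the G channel (widest range): 101 ≈ 65 + (p/100)(255 − 65), so p ≈ 100×(101 − 65)/(255 − 65) = 3600/190 = 18.95.
p = 19 reproduces all three channels after rounding.

19%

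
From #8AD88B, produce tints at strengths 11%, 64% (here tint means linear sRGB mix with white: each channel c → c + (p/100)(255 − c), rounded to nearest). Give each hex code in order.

#97DC98, #D5F1D5

#8AD88B is rgb(138, 216, 139).
11%: (138 + 12.87 = 150.87→151, 216 + 4.29 = 220.29→220, 139 + 12.76 = 151.76→152) → #97DC98
64%: (138 + 74.88 = 212.88→213, 216 + 24.96 = 240.96→241, 139 + 74.24 = 213.24→213) → #D5F1D5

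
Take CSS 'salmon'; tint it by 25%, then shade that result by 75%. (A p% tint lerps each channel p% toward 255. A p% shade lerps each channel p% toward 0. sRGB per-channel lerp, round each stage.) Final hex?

CSS salmon is rgb(250, 128, 114).
Lerp each channel 25% toward 255:
  R: 250 + 1.25 = 251.25 → 251
  G: 128 + 0.25×(255−128) = 128 + 31.75 = 159.75 → 160
  B: 114 + 0.25×(255−114) = 114 + 35.25 = 149.25 → 149
After the tint: rgb(251, 160, 149) = #FBA095.
A 75% shade moves each channel 75% toward 0:
  R: 251 − 188.25 = 62.75 → 63
  G: 160 − 120 = 40 → 40
  B: 149 + 0.75×(0−149) = 149 − 111.75 = 37.25 → 37
rgb(63, 40, 37) = #3F2825.

#3F2825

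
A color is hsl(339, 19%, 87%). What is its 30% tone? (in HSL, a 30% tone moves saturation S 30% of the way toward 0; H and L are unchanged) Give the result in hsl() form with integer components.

hsl(339, 13%, 87%)

S moves 30% from 19 toward 0: 19 − 5.7 = 13.3 → 13.
H and L are unchanged.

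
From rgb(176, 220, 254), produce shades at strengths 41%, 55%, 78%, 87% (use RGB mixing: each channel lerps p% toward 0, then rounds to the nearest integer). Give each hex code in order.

#688296, #4f6372, #273038, #171d21

41%: (176 − 72.16 = 103.84→104, 220 − 90.2 = 129.8→130, 254 − 104.14 = 149.86→150) → #688296
55%: (176 − 96.8 = 79.2→79, 220 − 121 = 99→99, 254 − 139.7 = 114.3→114) → #4f6372
78%: (176 − 137.28 = 38.72→39, 220 − 171.6 = 48.4→48, 254 − 198.12 = 55.88→56) → #273038
87%: (176 − 153.12 = 22.88→23, 220 − 191.4 = 28.6→29, 254 − 220.98 = 33.02→33) → #171d21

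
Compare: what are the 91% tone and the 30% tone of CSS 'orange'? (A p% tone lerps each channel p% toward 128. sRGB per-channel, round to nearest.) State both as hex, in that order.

CSS orange is rgb(255, 165, 0).
91% tone:
  R: 255 − 115.57 = 139.43 → 139
  G: 165 + 0.91×(128−165) = 165 − 33.67 = 131.33 → 131
  B: 0 + 0.91×(128−0) = 0 + 116.48 = 116.48 → 116
  → #8b8374
30% tone:
  R: 255 + 0.3×(128−255) = 255 − 38.1 = 216.9 → 217
  G: 165 + 0.3×(128−165) = 165 − 11.1 = 153.9 → 154
  B: 0 + 38.4 = 38.4 → 38
  → #d99a26

#8b8374, #d99a26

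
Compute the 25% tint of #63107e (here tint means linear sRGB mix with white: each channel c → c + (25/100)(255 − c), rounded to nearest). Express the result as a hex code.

#8a4c9e

#63107e is rgb(99, 16, 126).
Per channel, c → c + 0.25(255 − c):
  R: 99 + 0.25×(255−99) = 99 + 39 = 138 → 138
  G: 16 + 0.25×(255−16) = 16 + 59.75 = 75.75 → 76
  B: 126 + 0.25×(255−126) = 126 + 32.25 = 158.25 → 158
rgb(138, 76, 158) = #8a4c9e.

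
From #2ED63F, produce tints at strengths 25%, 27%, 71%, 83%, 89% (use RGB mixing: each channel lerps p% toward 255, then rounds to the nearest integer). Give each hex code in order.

#62E06F, #66E173, #C2F3C7, #DBF8DE, #E8FAEA

#2ED63F is rgb(46, 214, 63).
25%: (46 + 52.25 = 98.25→98, 214 + 10.25 = 224.25→224, 63 + 48 = 111→111) → #62E06F
27%: (46 + 56.43 = 102.43→102, 214 + 11.07 = 225.07→225, 63 + 51.84 = 114.84→115) → #66E173
71%: (46 + 148.39 = 194.39→194, 214 + 29.11 = 243.11→243, 63 + 136.32 = 199.32→199) → #C2F3C7
83%: (46 + 173.47 = 219.47→219, 214 + 34.03 = 248.03→248, 63 + 159.36 = 222.36→222) → #DBF8DE
89%: (46 + 186.01 = 232.01→232, 214 + 36.49 = 250.49→250, 63 + 170.88 = 233.88→234) → #E8FAEA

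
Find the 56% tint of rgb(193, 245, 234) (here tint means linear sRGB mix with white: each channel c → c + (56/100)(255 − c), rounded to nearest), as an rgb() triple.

A 56% tint moves each channel 56% toward 255:
  R: 193 + 34.72 = 227.72 → 228
  G: 245 + 0.56×(255−245) = 245 + 5.6 = 250.6 → 251
  B: 234 + 0.56×(255−234) = 234 + 11.76 = 245.76 → 246

rgb(228, 251, 246)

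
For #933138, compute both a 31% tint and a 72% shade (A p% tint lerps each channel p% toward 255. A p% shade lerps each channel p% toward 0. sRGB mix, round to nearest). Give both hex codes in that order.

#b47176, #290e10

#933138 is rgb(147, 49, 56).
31% tint:
  R: 147 + 33.48 = 180.48 → 180
  G: 49 + 63.86 = 112.86 → 113
  B: 56 + 61.69 = 117.69 → 118
  → #b47176
72% shade:
  R: 147 − 105.84 = 41.16 → 41
  G: 49 + 0.72×(0−49) = 49 − 35.28 = 13.72 → 14
  B: 56 + 0.72×(0−56) = 56 − 40.32 = 15.68 → 16
  → #290e10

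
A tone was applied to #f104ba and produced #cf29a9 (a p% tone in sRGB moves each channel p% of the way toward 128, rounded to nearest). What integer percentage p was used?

30%

#f104ba is rgb(241, 4, 186); #cf29a9 is rgb(207, 41, 169).
On the G channel (widest range): 41 ≈ 4 + (p/100)(128 − 4), so p ≈ 100×(41 − 4)/(128 − 4) = 3700/124 = 29.84.
p = 30 reproduces all three channels after rounding.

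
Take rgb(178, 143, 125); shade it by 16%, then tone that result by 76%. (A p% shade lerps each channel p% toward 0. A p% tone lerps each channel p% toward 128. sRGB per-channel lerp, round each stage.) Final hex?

Lerp each channel 16% toward 0:
  R: 178 − 28.48 = 149.52 → 150
  G: 143 − 22.88 = 120.12 → 120
  B: 125 + 0.16×(0−125) = 125 − 20 = 105 → 105
After the shade: rgb(150, 120, 105) = #967869.
Lerp each channel 76% toward 128:
  R: 150 + 0.76×(128−150) = 150 − 16.72 = 133.28 → 133
  G: 120 + 6.08 = 126.08 → 126
  B: 105 + 17.48 = 122.48 → 122
rgb(133, 126, 122) = #857E7A.

#857E7A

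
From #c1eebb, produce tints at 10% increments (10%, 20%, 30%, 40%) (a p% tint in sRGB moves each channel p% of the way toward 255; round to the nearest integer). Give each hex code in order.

#c7f0c2, #cdf1c9, #d4f3cf, #daf5d6

#c1eebb is rgb(193, 238, 187).
10%: (193 + 6.2 = 199.2→199, 238 + 1.7 = 239.7→240, 187 + 6.8 = 193.8→194) → #c7f0c2
20%: (193 + 12.4 = 205.4→205, 238 + 3.4 = 241.4→241, 187 + 13.6 = 200.6→201) → #cdf1c9
30%: (193 + 18.6 = 211.6→212, 238 + 5.1 = 243.1→243, 187 + 20.4 = 207.4→207) → #d4f3cf
40%: (193 + 24.8 = 217.8→218, 238 + 6.8 = 244.8→245, 187 + 27.2 = 214.2→214) → #daf5d6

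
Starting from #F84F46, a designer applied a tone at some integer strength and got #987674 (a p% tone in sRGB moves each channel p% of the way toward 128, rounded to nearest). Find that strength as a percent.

#F84F46 is rgb(248, 79, 70); #987674 is rgb(152, 118, 116).
On the R channel (widest range): 152 ≈ 248 + (p/100)(128 − 248), so p ≈ 100×(152 − 248)/(128 − 248) = -9600/-120 = 80.00.
p = 80 reproduces all three channels after rounding.

80%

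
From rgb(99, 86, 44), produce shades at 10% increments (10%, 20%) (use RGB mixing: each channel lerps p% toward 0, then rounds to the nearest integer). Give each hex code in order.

#594D28, #4F4523

10%: (99 − 9.9 = 89.1→89, 86 − 8.6 = 77.4→77, 44 − 4.4 = 39.6→40) → #594D28
20%: (99 − 19.8 = 79.2→79, 86 − 17.2 = 68.8→69, 44 − 8.8 = 35.2→35) → #4F4523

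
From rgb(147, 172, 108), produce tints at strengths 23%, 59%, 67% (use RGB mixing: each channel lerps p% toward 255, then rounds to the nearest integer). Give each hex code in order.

23%: (147 + 24.84 = 171.84→172, 172 + 19.09 = 191.09→191, 108 + 33.81 = 141.81→142) → #ACBF8E
59%: (147 + 63.72 = 210.72→211, 172 + 48.97 = 220.97→221, 108 + 86.73 = 194.73→195) → #D3DDC3
67%: (147 + 72.36 = 219.36→219, 172 + 55.61 = 227.61→228, 108 + 98.49 = 206.49→206) → #DBE4CE

#ACBF8E, #D3DDC3, #DBE4CE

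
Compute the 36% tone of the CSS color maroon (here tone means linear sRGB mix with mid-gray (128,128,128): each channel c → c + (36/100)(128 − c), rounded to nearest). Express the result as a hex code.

#802E2E

CSS maroon is rgb(128, 0, 0).
A 36% tone moves each channel 36% toward 128:
  R: 128 + 0 = 128 → 128
  G: 0 + 0.36×(128−0) = 0 + 46.08 = 46.08 → 46
  B: 0 + 46.08 = 46.08 → 46
rgb(128, 46, 46) = #802E2E.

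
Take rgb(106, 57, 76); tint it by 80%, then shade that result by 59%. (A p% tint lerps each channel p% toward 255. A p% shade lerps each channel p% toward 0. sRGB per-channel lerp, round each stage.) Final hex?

An 80% tint moves each channel 80% toward 255:
  R: 106 + 119.2 = 225.2 → 225
  G: 57 + 158.4 = 215.4 → 215
  B: 76 + 0.8×(255−76) = 76 + 143.2 = 219.2 → 219
After the tint: rgb(225, 215, 219) = #e1d7db.
A 59% shade moves each channel 59% toward 0:
  R: 225 + 0.59×(0−225) = 225 − 132.75 = 92.25 → 92
  G: 215 − 126.85 = 88.15 → 88
  B: 219 − 129.21 = 89.79 → 90
rgb(92, 88, 90) = #5c585a.

#5c585a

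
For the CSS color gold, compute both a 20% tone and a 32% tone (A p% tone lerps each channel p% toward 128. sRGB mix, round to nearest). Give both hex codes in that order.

CSS gold is rgb(255, 215, 0).
20% tone:
  R: 255 + 0.2×(128−255) = 255 − 25.4 = 229.6 → 230
  G: 215 + 0.2×(128−215) = 215 − 17.4 = 197.6 → 198
  B: 0 + 0.2×(128−0) = 0 + 25.6 = 25.6 → 26
  → #e6c61a
32% tone:
  R: 255 + 0.32×(128−255) = 255 − 40.64 = 214.36 → 214
  G: 215 − 27.84 = 187.16 → 187
  B: 0 + 0.32×(128−0) = 0 + 40.96 = 40.96 → 41
  → #d6bb29

#e6c61a, #d6bb29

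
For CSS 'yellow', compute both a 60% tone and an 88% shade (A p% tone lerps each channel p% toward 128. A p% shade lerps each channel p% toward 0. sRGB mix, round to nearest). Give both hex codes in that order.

CSS yellow is rgb(255, 255, 0).
60% tone:
  R: 255 + 0.6×(128−255) = 255 − 76.2 = 178.8 → 179
  G: 255 − 76.2 = 178.8 → 179
  B: 0 + 76.8 = 76.8 → 77
  → #B3B34D
88% shade:
  R: 255 − 224.4 = 30.6 → 31
  G: 255 + 0.88×(0−255) = 255 − 224.4 = 30.6 → 31
  B: 0 + 0.88×(0−0) = 0 + 0 = 0 → 0
  → #1F1F00

#B3B34D, #1F1F00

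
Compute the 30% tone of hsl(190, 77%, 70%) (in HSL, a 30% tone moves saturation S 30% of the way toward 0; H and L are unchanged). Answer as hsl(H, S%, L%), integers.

hsl(190, 54%, 70%)

S moves 30% from 77 toward 0: 77 − 23.1 = 53.9 → 54.
H and L are unchanged.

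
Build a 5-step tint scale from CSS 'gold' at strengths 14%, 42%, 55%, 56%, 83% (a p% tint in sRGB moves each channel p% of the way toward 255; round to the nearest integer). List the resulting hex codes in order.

#ffdd24, #ffe86b, #ffed8c, #ffed8f, #fff8d4

CSS gold is rgb(255, 215, 0).
14%: (255→255, 215 + 5.6 = 220.6→221, 0 + 35.7 = 35.7→36) → #ffdd24
42%: (255→255, 215 + 16.8 = 231.8→232, 0 + 107.1 = 107.1→107) → #ffe86b
55%: (255→255, 215 + 22 = 237→237, 0 + 140.25 = 140.25→140) → #ffed8c
56%: (255→255, 215 + 22.4 = 237.4→237, 0 + 142.8 = 142.8→143) → #ffed8f
83%: (255→255, 215 + 33.2 = 248.2→248, 0 + 211.65 = 211.65→212) → #fff8d4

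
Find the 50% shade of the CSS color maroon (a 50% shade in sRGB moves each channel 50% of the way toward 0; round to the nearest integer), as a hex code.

CSS maroon is rgb(128, 0, 0).
A 50% shade moves each channel 50% toward 0:
  R: 128 + 0.5×(0−128) = 128 − 64 = 64 → 64
  G: 0 + 0.5×(0−0) = 0 + 0 = 0 → 0
  B: 0 + 0.5×(0−0) = 0 + 0 = 0 → 0
rgb(64, 0, 0) = #400000.

#400000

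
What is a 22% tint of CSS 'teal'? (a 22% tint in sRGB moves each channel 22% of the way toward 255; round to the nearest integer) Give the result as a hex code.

#389C9C

CSS teal is rgb(0, 128, 128).
Per channel, c → c + 0.22(255 − c):
  R: 0 + 0.22×(255−0) = 0 + 56.1 = 56.1 → 56
  G: 128 + 0.22×(255−128) = 128 + 27.94 = 155.94 → 156
  B: 128 + 0.22×(255−128) = 128 + 27.94 = 155.94 → 156
rgb(56, 156, 156) = #389C9C.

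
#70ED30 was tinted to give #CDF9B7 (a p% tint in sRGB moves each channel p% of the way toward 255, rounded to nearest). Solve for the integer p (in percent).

65%

#70ED30 is rgb(112, 237, 48); #CDF9B7 is rgb(205, 249, 183).
On the B channel (widest range): 183 ≈ 48 + (p/100)(255 − 48), so p ≈ 100×(183 − 48)/(255 − 48) = 13500/207 = 65.22.
p = 65 reproduces all three channels after rounding.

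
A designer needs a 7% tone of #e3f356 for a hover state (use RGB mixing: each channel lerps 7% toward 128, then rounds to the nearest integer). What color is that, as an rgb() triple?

#e3f356 is rgb(227, 243, 86).
Lerp each channel 7% toward 128:
  R: 227 + 0.07×(128−227) = 227 − 6.93 = 220.07 → 220
  G: 243 + 0.07×(128−243) = 243 − 8.05 = 234.95 → 235
  B: 86 + 0.07×(128−86) = 86 + 2.94 = 88.94 → 89

rgb(220, 235, 89)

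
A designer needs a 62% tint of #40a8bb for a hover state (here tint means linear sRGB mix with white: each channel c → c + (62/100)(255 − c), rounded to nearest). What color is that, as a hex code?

#b6dee5

#40a8bb is rgb(64, 168, 187).
Lerp each channel 62% toward 255:
  R: 64 + 0.62×(255−64) = 64 + 118.42 = 182.42 → 182
  G: 168 + 0.62×(255−168) = 168 + 53.94 = 221.94 → 222
  B: 187 + 0.62×(255−187) = 187 + 42.16 = 229.16 → 229
rgb(182, 222, 229) = #b6dee5.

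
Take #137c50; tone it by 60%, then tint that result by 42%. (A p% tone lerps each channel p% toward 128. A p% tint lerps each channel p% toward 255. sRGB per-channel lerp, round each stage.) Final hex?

#9cb4aa

#137c50 is rgb(19, 124, 80).
A 60% tone moves each channel 60% toward 128:
  R: 19 + 0.6×(128−19) = 19 + 65.4 = 84.4 → 84
  G: 124 + 0.6×(128−124) = 124 + 2.4 = 126.4 → 126
  B: 80 + 28.8 = 108.8 → 109
After the tone: rgb(84, 126, 109) = #547e6d.
Lerp each channel 42% toward 255:
  R: 84 + 0.42×(255−84) = 84 + 71.82 = 155.82 → 156
  G: 126 + 0.42×(255−126) = 126 + 54.18 = 180.18 → 180
  B: 109 + 61.32 = 170.32 → 170
rgb(156, 180, 170) = #9cb4aa.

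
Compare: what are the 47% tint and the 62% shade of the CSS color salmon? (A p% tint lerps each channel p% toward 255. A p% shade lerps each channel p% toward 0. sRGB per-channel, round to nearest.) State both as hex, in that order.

CSS salmon is rgb(250, 128, 114).
47% tint:
  R: 250 + 2.35 = 252.35 → 252
  G: 128 + 0.47×(255−128) = 128 + 59.69 = 187.69 → 188
  B: 114 + 66.27 = 180.27 → 180
  → #fcbcb4
62% shade:
  R: 250 + 0.62×(0−250) = 250 − 155 = 95 → 95
  G: 128 − 79.36 = 48.64 → 49
  B: 114 + 0.62×(0−114) = 114 − 70.68 = 43.32 → 43
  → #5f312b

#fcbcb4, #5f312b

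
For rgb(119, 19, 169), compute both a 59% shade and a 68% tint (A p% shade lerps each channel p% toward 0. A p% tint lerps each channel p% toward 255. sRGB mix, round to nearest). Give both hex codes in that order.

#310845, #d3b3e3

59% shade:
  R: 119 − 70.21 = 48.79 → 49
  G: 19 + 0.59×(0−19) = 19 − 11.21 = 7.79 → 8
  B: 169 − 99.71 = 69.29 → 69
  → #310845
68% tint:
  R: 119 + 0.68×(255−119) = 119 + 92.48 = 211.48 → 211
  G: 19 + 160.48 = 179.48 → 179
  B: 169 + 0.68×(255−169) = 169 + 58.48 = 227.48 → 227
  → #d3b3e3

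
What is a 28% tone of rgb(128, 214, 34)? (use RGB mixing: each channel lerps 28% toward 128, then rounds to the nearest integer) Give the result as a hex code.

#80BE3C

Per channel, c → c + 0.28(128 − c):
  R: 128 + 0.28×(128−128) = 128 + 0 = 128 → 128
  G: 214 + 0.28×(128−214) = 214 − 24.08 = 189.92 → 190
  B: 34 + 0.28×(128−34) = 34 + 26.32 = 60.32 → 60
rgb(128, 190, 60) = #80BE3C.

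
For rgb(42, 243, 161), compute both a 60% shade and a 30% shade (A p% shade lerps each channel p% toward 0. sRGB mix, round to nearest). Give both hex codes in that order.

#116140, #1DAA71

60% shade:
  R: 42 − 25.2 = 16.8 → 17
  G: 243 + 0.6×(0−243) = 243 − 145.8 = 97.2 → 97
  B: 161 − 96.6 = 64.4 → 64
  → #116140
30% shade:
  R: 42 − 12.6 = 29.4 → 29
  G: 243 + 0.3×(0−243) = 243 − 72.9 = 170.1 → 170
  B: 161 + 0.3×(0−161) = 161 − 48.3 = 112.7 → 113
  → #1DAA71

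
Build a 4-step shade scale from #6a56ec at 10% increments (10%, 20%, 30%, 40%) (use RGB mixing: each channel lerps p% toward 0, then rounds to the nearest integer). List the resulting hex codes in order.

#6a56ec is rgb(106, 86, 236).
10%: (106 − 10.6 = 95.4→95, 86 − 8.6 = 77.4→77, 236 − 23.6 = 212.4→212) → #5f4dd4
20%: (106 − 21.2 = 84.8→85, 86 − 17.2 = 68.8→69, 236 − 47.2 = 188.8→189) → #5545bd
30%: (106 − 31.8 = 74.2→74, 86 − 25.8 = 60.2→60, 236 − 70.8 = 165.2→165) → #4a3ca5
40%: (106 − 42.4 = 63.6→64, 86 − 34.4 = 51.6→52, 236 − 94.4 = 141.6→142) → #40348e

#5f4dd4, #5545bd, #4a3ca5, #40348e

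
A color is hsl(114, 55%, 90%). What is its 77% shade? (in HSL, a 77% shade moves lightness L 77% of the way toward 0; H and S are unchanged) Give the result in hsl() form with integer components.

L moves 77% from 90 toward 0: 90 − 69.3 = 20.7 → 21.
H and S are unchanged.

hsl(114, 55%, 21%)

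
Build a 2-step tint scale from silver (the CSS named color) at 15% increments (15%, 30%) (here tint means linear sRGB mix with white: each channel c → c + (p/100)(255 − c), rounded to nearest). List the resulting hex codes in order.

CSS silver is rgb(192, 192, 192).
15%: (192 + 9.45 = 201.45→201, 192 + 9.45 = 201.45→201, 192 + 9.45 = 201.45→201) → #C9C9C9
30%: (192 + 18.9 = 210.9→211, 192 + 18.9 = 210.9→211, 192 + 18.9 = 210.9→211) → #D3D3D3

#C9C9C9, #D3D3D3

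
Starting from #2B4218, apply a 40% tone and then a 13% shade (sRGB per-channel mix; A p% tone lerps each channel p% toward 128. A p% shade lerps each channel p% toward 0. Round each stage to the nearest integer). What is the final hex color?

#434F39

#2B4218 is rgb(43, 66, 24).
A 40% tone moves each channel 40% toward 128:
  R: 43 + 34 = 77 → 77
  G: 66 + 24.8 = 90.8 → 91
  B: 24 + 41.6 = 65.6 → 66
After the tone: rgb(77, 91, 66) = #4D5B42.
Lerp each channel 13% toward 0:
  R: 77 − 10.01 = 66.99 → 67
  G: 91 + 0.13×(0−91) = 91 − 11.83 = 79.17 → 79
  B: 66 + 0.13×(0−66) = 66 − 8.58 = 57.42 → 57
rgb(67, 79, 57) = #434F39.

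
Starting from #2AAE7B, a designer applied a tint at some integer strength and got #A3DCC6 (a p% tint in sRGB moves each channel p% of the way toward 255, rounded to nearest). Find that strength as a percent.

#2AAE7B is rgb(42, 174, 123); #A3DCC6 is rgb(163, 220, 198).
On the R channel (widest range): 163 ≈ 42 + (p/100)(255 − 42), so p ≈ 100×(163 − 42)/(255 − 42) = 12100/213 = 56.81.
p = 57 reproduces all three channels after rounding.

57%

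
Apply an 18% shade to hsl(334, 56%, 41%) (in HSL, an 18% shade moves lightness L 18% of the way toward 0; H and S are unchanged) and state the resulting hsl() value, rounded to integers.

hsl(334, 56%, 34%)

L moves 18% from 41 toward 0: 41 − 7.38 = 33.62 → 34.
H and S are unchanged.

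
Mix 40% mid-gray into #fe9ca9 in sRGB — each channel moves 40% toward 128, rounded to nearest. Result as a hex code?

#fe9ca9 is rgb(254, 156, 169).
A 40% tone moves each channel 40% toward 128:
  R: 254 − 50.4 = 203.6 → 204
  G: 156 − 11.2 = 144.8 → 145
  B: 169 − 16.4 = 152.6 → 153
rgb(204, 145, 153) = #cc9199.

#cc9199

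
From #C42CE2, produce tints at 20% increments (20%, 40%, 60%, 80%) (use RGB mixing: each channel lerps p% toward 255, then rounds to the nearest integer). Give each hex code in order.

#C42CE2 is rgb(196, 44, 226).
20%: (196 + 11.8 = 207.8→208, 44 + 42.2 = 86.2→86, 226 + 5.8 = 231.8→232) → #D056E8
40%: (196 + 23.6 = 219.6→220, 44 + 84.4 = 128.4→128, 226 + 11.6 = 237.6→238) → #DC80EE
60%: (196 + 35.4 = 231.4→231, 44 + 126.6 = 170.6→171, 226 + 17.4 = 243.4→243) → #E7ABF3
80%: (196 + 47.2 = 243.2→243, 44 + 168.8 = 212.8→213, 226 + 23.2 = 249.2→249) → #F3D5F9

#D056E8, #DC80EE, #E7ABF3, #F3D5F9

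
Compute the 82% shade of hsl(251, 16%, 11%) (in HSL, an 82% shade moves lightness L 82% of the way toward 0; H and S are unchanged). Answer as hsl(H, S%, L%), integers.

L moves 82% from 11 toward 0: 11 − 9.02 = 1.98 → 2.
H and S are unchanged.

hsl(251, 16%, 2%)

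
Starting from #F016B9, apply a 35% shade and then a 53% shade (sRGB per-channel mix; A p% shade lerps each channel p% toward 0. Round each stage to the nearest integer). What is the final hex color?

#F016B9 is rgb(240, 22, 185).
Per channel, c → c + 0.35(0 − c):
  R: 240 − 84 = 156 → 156
  G: 22 − 7.7 = 14.3 → 14
  B: 185 − 64.75 = 120.25 → 120
After the shade: rgb(156, 14, 120) = #9C0E78.
Lerp each channel 53% toward 0:
  R: 156 + 0.53×(0−156) = 156 − 82.68 = 73.32 → 73
  G: 14 + 0.53×(0−14) = 14 − 7.42 = 6.58 → 7
  B: 120 − 63.6 = 56.4 → 56
rgb(73, 7, 56) = #490738.

#490738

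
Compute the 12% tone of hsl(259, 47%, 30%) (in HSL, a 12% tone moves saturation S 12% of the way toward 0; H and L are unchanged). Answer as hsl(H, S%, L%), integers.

S moves 12% from 47 toward 0: 47 − 5.64 = 41.36 → 41.
H and L are unchanged.

hsl(259, 41%, 30%)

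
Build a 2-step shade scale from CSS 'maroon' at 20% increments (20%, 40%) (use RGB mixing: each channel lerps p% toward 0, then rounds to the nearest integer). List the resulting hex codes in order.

CSS maroon is rgb(128, 0, 0).
20%: (128 − 25.6 = 102.4→102, 0→0, 0→0) → #660000
40%: (128 − 51.2 = 76.8→77, 0→0, 0→0) → #4D0000

#660000, #4D0000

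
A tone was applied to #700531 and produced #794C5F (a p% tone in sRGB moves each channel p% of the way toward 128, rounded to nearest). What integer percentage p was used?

58%

#700531 is rgb(112, 5, 49); #794C5F is rgb(121, 76, 95).
On the G channel (widest range): 76 ≈ 5 + (p/100)(128 − 5), so p ≈ 100×(76 − 5)/(128 − 5) = 7100/123 = 57.72.
p = 58 reproduces all three channels after rounding.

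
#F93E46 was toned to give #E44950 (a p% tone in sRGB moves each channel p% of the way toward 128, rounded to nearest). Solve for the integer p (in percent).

17%

#F93E46 is rgb(249, 62, 70); #E44950 is rgb(228, 73, 80).
On the R channel (widest range): 228 ≈ 249 + (p/100)(128 − 249), so p ≈ 100×(228 − 249)/(128 − 249) = -2100/-121 = 17.36.
p = 17 reproduces all three channels after rounding.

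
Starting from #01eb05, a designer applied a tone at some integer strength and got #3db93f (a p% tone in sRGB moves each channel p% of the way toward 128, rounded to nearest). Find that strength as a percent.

#01eb05 is rgb(1, 235, 5); #3db93f is rgb(61, 185, 63).
On the R channel (widest range): 61 ≈ 1 + (p/100)(128 − 1), so p ≈ 100×(61 − 1)/(128 − 1) = 6000/127 = 47.24.
p = 47 reproduces all three channels after rounding.

47%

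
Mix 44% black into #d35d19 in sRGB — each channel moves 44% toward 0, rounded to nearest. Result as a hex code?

#d35d19 is rgb(211, 93, 25).
Per channel, c → c + 0.44(0 − c):
  R: 211 + 0.44×(0−211) = 211 − 92.84 = 118.16 → 118
  G: 93 + 0.44×(0−93) = 93 − 40.92 = 52.08 → 52
  B: 25 − 11 = 14 → 14
rgb(118, 52, 14) = #76340e.

#76340e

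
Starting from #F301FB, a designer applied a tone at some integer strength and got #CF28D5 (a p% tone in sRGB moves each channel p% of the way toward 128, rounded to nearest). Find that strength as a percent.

#F301FB is rgb(243, 1, 251); #CF28D5 is rgb(207, 40, 213).
On the G channel (widest range): 40 ≈ 1 + (p/100)(128 − 1), so p ≈ 100×(40 − 1)/(128 − 1) = 3900/127 = 30.71.
p = 31 reproduces all three channels after rounding.

31%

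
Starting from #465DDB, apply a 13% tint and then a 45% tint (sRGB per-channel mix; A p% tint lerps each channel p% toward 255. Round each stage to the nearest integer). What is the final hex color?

#465DDB is rgb(70, 93, 219).
Per channel, c → c + 0.13(255 − c):
  R: 70 + 0.13×(255−70) = 70 + 24.05 = 94.05 → 94
  G: 93 + 0.13×(255−93) = 93 + 21.06 = 114.06 → 114
  B: 219 + 4.68 = 223.68 → 224
After the tint: rgb(94, 114, 224) = #5E72E0.
Per channel, c → c + 0.45(255 − c):
  R: 94 + 72.45 = 166.45 → 166
  G: 114 + 63.45 = 177.45 → 177
  B: 224 + 0.45×(255−224) = 224 + 13.95 = 237.95 → 238
rgb(166, 177, 238) = #A6B1EE.

#A6B1EE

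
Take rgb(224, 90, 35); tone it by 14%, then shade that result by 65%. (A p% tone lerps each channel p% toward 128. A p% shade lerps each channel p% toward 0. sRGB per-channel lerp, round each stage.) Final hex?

A 14% tone moves each channel 14% toward 128:
  R: 224 − 13.44 = 210.56 → 211
  G: 90 + 5.32 = 95.32 → 95
  B: 35 + 13.02 = 48.02 → 48
After the tone: rgb(211, 95, 48) = #D35F30.
Per channel, c → c + 0.65(0 − c):
  R: 211 + 0.65×(0−211) = 211 − 137.15 = 73.85 → 74
  G: 95 + 0.65×(0−95) = 95 − 61.75 = 33.25 → 33
  B: 48 + 0.65×(0−48) = 48 − 31.2 = 16.8 → 17
rgb(74, 33, 17) = #4A2111.

#4A2111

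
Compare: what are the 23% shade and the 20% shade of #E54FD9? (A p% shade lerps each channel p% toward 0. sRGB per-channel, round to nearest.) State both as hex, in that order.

#B03DA7, #B73FAE

#E54FD9 is rgb(229, 79, 217).
23% shade:
  R: 229 + 0.23×(0−229) = 229 − 52.67 = 176.33 → 176
  G: 79 − 18.17 = 60.83 → 61
  B: 217 + 0.23×(0−217) = 217 − 49.91 = 167.09 → 167
  → #B03DA7
20% shade:
  R: 229 − 45.8 = 183.2 → 183
  G: 79 + 0.2×(0−79) = 79 − 15.8 = 63.2 → 63
  B: 217 + 0.2×(0−217) = 217 − 43.4 = 173.6 → 174
  → #B73FAE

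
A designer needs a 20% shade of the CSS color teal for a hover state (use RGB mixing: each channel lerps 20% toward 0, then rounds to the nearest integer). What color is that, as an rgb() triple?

CSS teal is rgb(0, 128, 128).
Lerp each channel 20% toward 0:
  R: 0 + 0.2×(0−0) = 0 + 0 = 0 → 0
  G: 128 − 25.6 = 102.4 → 102
  B: 128 − 25.6 = 102.4 → 102

rgb(0, 102, 102)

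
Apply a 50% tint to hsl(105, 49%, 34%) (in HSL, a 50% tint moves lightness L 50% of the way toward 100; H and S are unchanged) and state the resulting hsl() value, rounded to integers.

L moves 50% from 34 toward 100: 34 + 33 = 67 → 67.
H and S are unchanged.

hsl(105, 49%, 67%)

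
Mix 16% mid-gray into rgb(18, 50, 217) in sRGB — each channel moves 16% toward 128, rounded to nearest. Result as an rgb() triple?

rgb(36, 62, 203)

Per channel, c → c + 0.16(128 − c):
  R: 18 + 0.16×(128−18) = 18 + 17.6 = 35.6 → 36
  G: 50 + 0.16×(128−50) = 50 + 12.48 = 62.48 → 62
  B: 217 − 14.24 = 202.76 → 203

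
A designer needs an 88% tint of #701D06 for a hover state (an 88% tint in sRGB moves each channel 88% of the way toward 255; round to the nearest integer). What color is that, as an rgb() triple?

#701D06 is rgb(112, 29, 6).
An 88% tint moves each channel 88% toward 255:
  R: 112 + 0.88×(255−112) = 112 + 125.84 = 237.84 → 238
  G: 29 + 0.88×(255−29) = 29 + 198.88 = 227.88 → 228
  B: 6 + 0.88×(255−6) = 6 + 219.12 = 225.12 → 225

rgb(238, 228, 225)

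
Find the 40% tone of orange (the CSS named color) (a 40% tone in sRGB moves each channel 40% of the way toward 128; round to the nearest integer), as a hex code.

CSS orange is rgb(255, 165, 0).
Per channel, c → c + 0.4(128 − c):
  R: 255 − 50.8 = 204.2 → 204
  G: 165 − 14.8 = 150.2 → 150
  B: 0 + 0.4×(128−0) = 0 + 51.2 = 51.2 → 51
rgb(204, 150, 51) = #cc9633.

#cc9633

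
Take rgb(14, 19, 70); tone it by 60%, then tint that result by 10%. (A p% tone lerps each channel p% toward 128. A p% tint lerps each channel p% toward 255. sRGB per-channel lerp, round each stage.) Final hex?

#636578

Lerp each channel 60% toward 128:
  R: 14 + 0.6×(128−14) = 14 + 68.4 = 82.4 → 82
  G: 19 + 0.6×(128−19) = 19 + 65.4 = 84.4 → 84
  B: 70 + 34.8 = 104.8 → 105
After the tone: rgb(82, 84, 105) = #525469.
Lerp each channel 10% toward 255:
  R: 82 + 0.1×(255−82) = 82 + 17.3 = 99.3 → 99
  G: 84 + 17.1 = 101.1 → 101
  B: 105 + 0.1×(255−105) = 105 + 15 = 120 → 120
rgb(99, 101, 120) = #636578.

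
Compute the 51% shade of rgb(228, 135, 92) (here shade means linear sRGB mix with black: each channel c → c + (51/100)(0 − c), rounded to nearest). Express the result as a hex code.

#70422d

Lerp each channel 51% toward 0:
  R: 228 + 0.51×(0−228) = 228 − 116.28 = 111.72 → 112
  G: 135 + 0.51×(0−135) = 135 − 68.85 = 66.15 → 66
  B: 92 − 46.92 = 45.08 → 45
rgb(112, 66, 45) = #70422d.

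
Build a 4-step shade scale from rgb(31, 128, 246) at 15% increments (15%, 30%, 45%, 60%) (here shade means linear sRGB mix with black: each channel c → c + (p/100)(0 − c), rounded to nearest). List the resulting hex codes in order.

15%: (31 − 4.65 = 26.35→26, 128 − 19.2 = 108.8→109, 246 − 36.9 = 209.1→209) → #1A6DD1
30%: (31 − 9.3 = 21.7→22, 128 − 38.4 = 89.6→90, 246 − 73.8 = 172.2→172) → #165AAC
45%: (31 − 13.95 = 17.05→17, 128 − 57.6 = 70.4→70, 246 − 110.7 = 135.3→135) → #114687
60%: (31 − 18.6 = 12.4→12, 128 − 76.8 = 51.2→51, 246 − 147.6 = 98.4→98) → #0C3362

#1A6DD1, #165AAC, #114687, #0C3362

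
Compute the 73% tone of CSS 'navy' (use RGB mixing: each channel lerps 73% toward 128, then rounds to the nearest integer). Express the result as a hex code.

#5D5D80

CSS navy is rgb(0, 0, 128).
A 73% tone moves each channel 73% toward 128:
  R: 0 + 0.73×(128−0) = 0 + 93.44 = 93.44 → 93
  G: 0 + 0.73×(128−0) = 0 + 93.44 = 93.44 → 93
  B: 128 + 0 = 128 → 128
rgb(93, 93, 128) = #5D5D80.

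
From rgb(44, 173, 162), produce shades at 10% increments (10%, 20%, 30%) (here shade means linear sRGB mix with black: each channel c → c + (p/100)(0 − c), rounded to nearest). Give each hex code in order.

10%: (44 − 4.4 = 39.6→40, 173 − 17.3 = 155.7→156, 162 − 16.2 = 145.8→146) → #289C92
20%: (44 − 8.8 = 35.2→35, 173 − 34.6 = 138.4→138, 162 − 32.4 = 129.6→130) → #238A82
30%: (44 − 13.2 = 30.8→31, 173 − 51.9 = 121.1→121, 162 − 48.6 = 113.4→113) → #1F7971

#289C92, #238A82, #1F7971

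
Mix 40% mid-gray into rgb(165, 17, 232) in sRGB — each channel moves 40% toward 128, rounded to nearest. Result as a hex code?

#963DBE

Per channel, c → c + 0.4(128 − c):
  R: 165 − 14.8 = 150.2 → 150
  G: 17 + 0.4×(128−17) = 17 + 44.4 = 61.4 → 61
  B: 232 + 0.4×(128−232) = 232 − 41.6 = 190.4 → 190
rgb(150, 61, 190) = #963DBE.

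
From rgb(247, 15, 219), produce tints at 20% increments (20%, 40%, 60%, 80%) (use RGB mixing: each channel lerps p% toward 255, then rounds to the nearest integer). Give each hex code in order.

#f93fe2, #fa6fe9, #fc9ff1, #fdcff8

20%: (247 + 1.6 = 248.6→249, 15 + 48 = 63→63, 219 + 7.2 = 226.2→226) → #f93fe2
40%: (247 + 3.2 = 250.2→250, 15 + 96 = 111→111, 219 + 14.4 = 233.4→233) → #fa6fe9
60%: (247 + 4.8 = 251.8→252, 15 + 144 = 159→159, 219 + 21.6 = 240.6→241) → #fc9ff1
80%: (247 + 6.4 = 253.4→253, 15 + 192 = 207→207, 219 + 28.8 = 247.8→248) → #fdcff8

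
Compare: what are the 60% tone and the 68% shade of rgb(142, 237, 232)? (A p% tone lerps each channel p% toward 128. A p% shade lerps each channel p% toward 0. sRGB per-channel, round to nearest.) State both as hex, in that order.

#86ACAA, #2D4C4A

60% tone:
  R: 142 − 8.4 = 133.6 → 134
  G: 237 + 0.6×(128−237) = 237 − 65.4 = 171.6 → 172
  B: 232 − 62.4 = 169.6 → 170
  → #86ACAA
68% shade:
  R: 142 + 0.68×(0−142) = 142 − 96.56 = 45.44 → 45
  G: 237 + 0.68×(0−237) = 237 − 161.16 = 75.84 → 76
  B: 232 − 157.76 = 74.24 → 74
  → #2D4C4A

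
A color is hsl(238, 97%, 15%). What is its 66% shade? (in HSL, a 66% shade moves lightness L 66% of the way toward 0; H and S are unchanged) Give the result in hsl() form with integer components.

hsl(238, 97%, 5%)

L moves 66% from 15 toward 0: 15 − 9.9 = 5.1 → 5.
H and S are unchanged.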